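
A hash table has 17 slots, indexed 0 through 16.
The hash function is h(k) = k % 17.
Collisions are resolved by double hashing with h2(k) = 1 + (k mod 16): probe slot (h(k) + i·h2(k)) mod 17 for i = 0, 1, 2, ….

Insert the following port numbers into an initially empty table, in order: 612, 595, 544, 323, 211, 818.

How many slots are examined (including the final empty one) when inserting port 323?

3

612 hashes to 0; slot 0 is free -> place at 0.
595 hashes to 0, h2=4; 0 taken -> place at 4.
544 hashes to 0, h2=1; 0 taken -> place at 1.
323 hashes to 0, h2=4; 0,4 taken -> place at 8.
211 hashes to 7; slot 7 is free -> place at 7.
818 hashes to 2; slot 2 is free -> place at 2.
Table: [612, 544, 818, _, 595, _, _, 211, 323, _, _, _, _, _, _, _, _]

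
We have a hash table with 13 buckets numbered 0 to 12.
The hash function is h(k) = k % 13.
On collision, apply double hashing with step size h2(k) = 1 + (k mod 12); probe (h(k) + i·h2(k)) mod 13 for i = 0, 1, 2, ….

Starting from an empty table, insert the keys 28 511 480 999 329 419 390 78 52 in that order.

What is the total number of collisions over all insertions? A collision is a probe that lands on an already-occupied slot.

3

Insert 28: h=2, slot 2 empty → index 2.
Insert 511: h=4, slot 4 empty → index 4.
Insert 480: h=12, slot 12 empty → index 12.
Insert 999: h=11, slot 11 empty → index 11.
Insert 329: h=4, h2=6, slot 4 occupied → index 10.
Insert 419: h=3, slot 3 empty → index 3.
Insert 390: h=0, slot 0 empty → index 0.
Insert 78: h=0, h2=7, slot 0 occupied → index 7.
Insert 52: h=0, h2=5, slot 0 occupied → index 5.
Table: [390, _, 28, 419, 511, 52, _, 78, _, _, 329, 999, 480]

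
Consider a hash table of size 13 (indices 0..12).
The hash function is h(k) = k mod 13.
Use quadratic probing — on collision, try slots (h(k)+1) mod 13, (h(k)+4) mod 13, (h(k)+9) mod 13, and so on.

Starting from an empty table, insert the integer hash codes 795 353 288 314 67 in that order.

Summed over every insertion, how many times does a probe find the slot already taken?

795 hashes to 2; slot 2 is free => place at 2.
353 hashes to 2; 2 taken => place at 3.
288 hashes to 2; 2,3 taken => place at 6.
314 hashes to 2; 2,3,6 taken => place at 11.
67 hashes to 2; 2,3,6,11 taken => place at 5.
Table: [_, _, 795, 353, _, 67, 288, _, _, _, _, 314, _]

10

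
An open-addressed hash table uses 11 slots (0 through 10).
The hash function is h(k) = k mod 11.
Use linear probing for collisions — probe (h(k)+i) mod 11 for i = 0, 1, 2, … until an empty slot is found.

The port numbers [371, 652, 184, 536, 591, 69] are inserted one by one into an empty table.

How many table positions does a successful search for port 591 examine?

4

Insert 371: h=8, slot 8 empty => index 8.
Insert 652: h=3, slot 3 empty => index 3.
Insert 184: h=8, slot 8 occupied => index 9.
Insert 536: h=8, slots 8,9 occupied => index 10.
Insert 591: h=8, slots 8,9,10 occupied => index 0.
Insert 69: h=3, slot 3 occupied => index 4.
Table: [591, ., ., 652, 69, ., ., ., 371, 184, 536]
Lookup 591: h=8, probe 8,9,10,0 → found at 0.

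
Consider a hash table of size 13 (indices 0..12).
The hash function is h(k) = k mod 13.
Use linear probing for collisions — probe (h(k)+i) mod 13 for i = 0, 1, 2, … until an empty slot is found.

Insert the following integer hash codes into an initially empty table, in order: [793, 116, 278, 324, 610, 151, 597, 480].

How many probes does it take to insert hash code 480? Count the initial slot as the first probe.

793: h=0 → slot 0
116: h=12 → slot 12
278: h=5 → slot 5
324: h=12, probe 12,0,1 → slot 1
610: h=12, probe 12,0,1,2 → slot 2
151: h=8 → slot 8
597: h=12, probe 12,0,1,2,3 → slot 3
480: h=12, probe 12,0,1,2,3,4 → slot 4
Table: [793, 324, 610, 597, 480, 278, ., ., 151, ., ., ., 116]

6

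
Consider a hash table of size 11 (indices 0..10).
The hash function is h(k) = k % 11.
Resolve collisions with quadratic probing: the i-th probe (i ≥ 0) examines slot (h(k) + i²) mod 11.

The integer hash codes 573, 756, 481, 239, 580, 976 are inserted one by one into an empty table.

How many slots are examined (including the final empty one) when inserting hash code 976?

573 hashes to 1; slot 1 is free -> place at 1.
756 hashes to 8; slot 8 is free -> place at 8.
481 hashes to 8; 8 taken -> place at 9.
239 hashes to 8; 8,9,1 taken -> place at 6.
580 hashes to 8; 8,9,1,6 taken -> place at 2.
976 hashes to 8; 8,9,1,6,2 taken -> place at 0.
Table: [976, 573, 580, ., ., ., 239, ., 756, 481, .]

6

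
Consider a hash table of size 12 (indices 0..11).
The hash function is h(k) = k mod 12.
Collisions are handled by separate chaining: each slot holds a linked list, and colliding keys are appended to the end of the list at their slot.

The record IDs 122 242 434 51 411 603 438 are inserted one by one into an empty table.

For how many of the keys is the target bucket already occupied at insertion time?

Insert 122: h=2, bucket 2 empty → new chain.
Insert 242: h=2, bucket 2 nonempty → append to chain.
Insert 434: h=2, bucket 2 nonempty → append to chain.
Insert 51: h=3, bucket 3 empty → new chain.
Insert 411: h=3, bucket 3 nonempty → append to chain.
Insert 603: h=3, bucket 3 nonempty → append to chain.
Insert 438: h=6, bucket 6 empty → new chain.
Final buckets:
0: -
1: -
2: 122 -> 242 -> 434
3: 51 -> 411 -> 603
4: -
5: -
6: 438
7: -
8: -
9: -
10: -
11: -

4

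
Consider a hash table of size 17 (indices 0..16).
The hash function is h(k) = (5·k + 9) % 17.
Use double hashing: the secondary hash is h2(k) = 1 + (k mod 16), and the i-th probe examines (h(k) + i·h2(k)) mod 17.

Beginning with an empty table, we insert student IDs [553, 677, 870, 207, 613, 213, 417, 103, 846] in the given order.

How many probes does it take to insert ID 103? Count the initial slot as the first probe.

553 hashes to 3; slot 3 is free -> place at 3.
677 hashes to 11; slot 11 is free -> place at 11.
870 hashes to 7; slot 7 is free -> place at 7.
207 hashes to 7, h2=16; 7 taken -> place at 6.
613 hashes to 14; slot 14 is free -> place at 14.
213 hashes to 3, h2=6; 3 taken -> place at 9.
417 hashes to 3, h2=2; 3 taken -> place at 5.
103 hashes to 14, h2=8; 14,5 taken -> place at 13.
846 hashes to 6, h2=15; 6 taken -> place at 4.
Table: [∅, ∅, ∅, 553, 846, 417, 207, 870, ∅, 213, ∅, 677, ∅, 103, 613, ∅, ∅]

3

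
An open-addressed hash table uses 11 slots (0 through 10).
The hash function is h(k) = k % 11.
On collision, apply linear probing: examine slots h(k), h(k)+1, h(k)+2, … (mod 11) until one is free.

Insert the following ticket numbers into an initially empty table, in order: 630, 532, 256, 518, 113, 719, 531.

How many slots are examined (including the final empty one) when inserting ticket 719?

630: h=3 -> slot 3
532: h=4 -> slot 4
256: h=3, probe 3,4,5 -> slot 5
518: h=1 -> slot 1
113: h=3, probe 3,4,5,6 -> slot 6
719: h=4, probe 4,5,6,7 -> slot 7
531: h=3, probe 3,4,5,6,7,8 -> slot 8
Table: [-, 518, -, 630, 532, 256, 113, 719, 531, -, -]

4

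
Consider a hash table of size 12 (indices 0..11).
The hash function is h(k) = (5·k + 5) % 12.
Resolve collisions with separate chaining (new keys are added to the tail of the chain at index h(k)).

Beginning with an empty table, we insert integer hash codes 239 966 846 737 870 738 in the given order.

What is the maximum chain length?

239 → bucket 0
966 → bucket 11
846 → bucket 11 (collision)
737 → bucket 6
870 → bucket 11 (collision)
738 → bucket 11 (collision)
Final buckets:
0: 239
1: .
2: .
3: .
4: .
5: .
6: 737
7: .
8: .
9: .
10: .
11: 966 -> 846 -> 870 -> 738

4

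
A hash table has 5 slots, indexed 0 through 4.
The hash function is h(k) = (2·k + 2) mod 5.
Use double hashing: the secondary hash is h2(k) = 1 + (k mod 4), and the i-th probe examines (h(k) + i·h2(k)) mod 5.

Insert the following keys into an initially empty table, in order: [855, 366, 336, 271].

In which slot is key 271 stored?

855: h=2 -> slot 2
366: h=4 -> slot 4
336: h=4, h2=1, probe 4,0 -> slot 0
271: h=4, h2=4, probe 4,3 -> slot 3
Table: [336, _, 855, 271, 366]

3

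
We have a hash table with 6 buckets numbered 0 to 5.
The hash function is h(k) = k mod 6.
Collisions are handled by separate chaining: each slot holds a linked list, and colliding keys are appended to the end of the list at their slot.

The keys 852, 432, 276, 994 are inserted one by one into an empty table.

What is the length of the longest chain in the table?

3

852 -> bucket 0
432 -> bucket 0 (collision)
276 -> bucket 0 (collision)
994 -> bucket 4
Final buckets:
0: 852 -> 432 -> 276
1: ∅
2: ∅
3: ∅
4: 994
5: ∅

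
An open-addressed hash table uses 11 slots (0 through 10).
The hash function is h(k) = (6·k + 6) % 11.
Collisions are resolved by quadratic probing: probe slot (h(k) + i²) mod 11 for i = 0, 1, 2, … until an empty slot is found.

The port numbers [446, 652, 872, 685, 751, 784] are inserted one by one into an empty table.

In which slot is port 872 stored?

3

446: h=9 → slot 9
652: h=2 → slot 2
872: h=2, probe 2,3 → slot 3
685: h=2, probe 2,3,6 → slot 6
751: h=2, probe 2,3,6,0 → slot 0
784: h=2, probe 2,3,6,0,7 → slot 7
Table: [751, —, 652, 872, —, —, 685, 784, —, 446, —]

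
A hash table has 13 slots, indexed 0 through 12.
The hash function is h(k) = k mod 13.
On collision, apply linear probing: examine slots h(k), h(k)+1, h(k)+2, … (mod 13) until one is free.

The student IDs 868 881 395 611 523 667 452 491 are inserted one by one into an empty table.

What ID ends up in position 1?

Insert 868: h=10, slot 10 empty → index 10.
Insert 881: h=10, slot 10 occupied → index 11.
Insert 395: h=5, slot 5 empty → index 5.
Insert 611: h=0, slot 0 empty → index 0.
Insert 523: h=3, slot 3 empty → index 3.
Insert 667: h=4, slot 4 empty → index 4.
Insert 452: h=10, slots 10,11 occupied → index 12.
Insert 491: h=10, slots 10,11,12,0 occupied → index 1.
Table: [611, 491, ., 523, 667, 395, ., ., ., ., 868, 881, 452]

491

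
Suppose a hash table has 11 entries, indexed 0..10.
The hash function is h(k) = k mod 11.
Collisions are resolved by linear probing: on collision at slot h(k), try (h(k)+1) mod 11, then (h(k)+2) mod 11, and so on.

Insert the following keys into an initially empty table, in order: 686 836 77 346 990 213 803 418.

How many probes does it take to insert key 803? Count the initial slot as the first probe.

4

Insert 686: h=4, slot 4 empty -> index 4.
Insert 836: h=0, slot 0 empty -> index 0.
Insert 77: h=0, slot 0 occupied -> index 1.
Insert 346: h=5, slot 5 empty -> index 5.
Insert 990: h=0, slots 0,1 occupied -> index 2.
Insert 213: h=4, slots 4,5 occupied -> index 6.
Insert 803: h=0, slots 0,1,2 occupied -> index 3.
Insert 418: h=0, slots 0,1,2,3,4,5,6 occupied -> index 7.
Table: [836, 77, 990, 803, 686, 346, 213, 418, ∅, ∅, ∅]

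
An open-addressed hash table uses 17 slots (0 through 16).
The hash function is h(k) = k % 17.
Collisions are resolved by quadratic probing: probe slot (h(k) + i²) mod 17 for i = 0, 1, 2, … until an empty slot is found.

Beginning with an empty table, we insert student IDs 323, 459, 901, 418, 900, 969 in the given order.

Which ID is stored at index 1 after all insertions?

323 hashes to 0; slot 0 is free => place at 0.
459 hashes to 0; 0 taken => place at 1.
901 hashes to 0; 0,1 taken => place at 4.
418 hashes to 10; slot 10 is free => place at 10.
900 hashes to 16; slot 16 is free => place at 16.
969 hashes to 0; 0,1,4 taken => place at 9.
Table: [323, 459, ., ., 901, ., ., ., ., 969, 418, ., ., ., ., ., 900]

459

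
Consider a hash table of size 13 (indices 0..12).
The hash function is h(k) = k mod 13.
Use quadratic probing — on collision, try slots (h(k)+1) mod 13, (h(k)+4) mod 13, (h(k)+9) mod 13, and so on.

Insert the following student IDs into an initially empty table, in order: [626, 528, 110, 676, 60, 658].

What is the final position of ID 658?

Insert 626: h=2, slot 2 empty → index 2.
Insert 528: h=8, slot 8 empty → index 8.
Insert 110: h=6, slot 6 empty → index 6.
Insert 676: h=0, slot 0 empty → index 0.
Insert 60: h=8, slot 8 occupied → index 9.
Insert 658: h=8, slots 8,9 occupied → index 12.
Table: [676, ., 626, ., ., ., 110, ., 528, 60, ., ., 658]

12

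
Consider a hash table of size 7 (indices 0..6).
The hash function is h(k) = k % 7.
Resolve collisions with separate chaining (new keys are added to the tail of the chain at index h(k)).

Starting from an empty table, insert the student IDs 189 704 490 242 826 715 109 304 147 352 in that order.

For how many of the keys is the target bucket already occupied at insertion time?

5

Insert 189: h=0, bucket 0 empty → new chain.
Insert 704: h=4, bucket 4 empty → new chain.
Insert 490: h=0, bucket 0 nonempty → append to chain.
Insert 242: h=4, bucket 4 nonempty → append to chain.
Insert 826: h=0, bucket 0 nonempty → append to chain.
Insert 715: h=1, bucket 1 empty → new chain.
Insert 109: h=4, bucket 4 nonempty → append to chain.
Insert 304: h=3, bucket 3 empty → new chain.
Insert 147: h=0, bucket 0 nonempty → append to chain.
Insert 352: h=2, bucket 2 empty → new chain.
Final buckets:
0: 189 -> 490 -> 826 -> 147
1: 715
2: 352
3: 304
4: 704 -> 242 -> 109
5: ∅
6: ∅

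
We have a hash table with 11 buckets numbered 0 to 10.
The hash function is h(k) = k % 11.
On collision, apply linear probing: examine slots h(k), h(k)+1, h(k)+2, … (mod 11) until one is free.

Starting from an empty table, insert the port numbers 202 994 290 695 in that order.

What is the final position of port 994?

202: h=4 → slot 4
994: h=4, probe 4,5 → slot 5
290: h=4, probe 4,5,6 → slot 6
695: h=2 → slot 2
Table: [—, —, 695, —, 202, 994, 290, —, —, —, —]

5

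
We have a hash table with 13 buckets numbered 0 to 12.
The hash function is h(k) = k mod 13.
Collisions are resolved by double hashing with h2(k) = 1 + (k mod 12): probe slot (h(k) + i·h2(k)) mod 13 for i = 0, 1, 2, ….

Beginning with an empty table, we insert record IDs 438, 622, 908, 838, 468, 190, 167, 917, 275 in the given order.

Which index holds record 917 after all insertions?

438 hashes to 9; slot 9 is free => place at 9.
622 hashes to 11; slot 11 is free => place at 11.
908 hashes to 11, h2=9; 11 taken => place at 7.
838 hashes to 6; slot 6 is free => place at 6.
468 hashes to 0; slot 0 is free => place at 0.
190 hashes to 8; slot 8 is free => place at 8.
167 hashes to 11, h2=12; 11 taken => place at 10.
917 hashes to 7, h2=6; 7,0,6 taken => place at 12.
275 hashes to 2; slot 2 is free => place at 2.
Table: [468, ∅, 275, ∅, ∅, ∅, 838, 908, 190, 438, 167, 622, 917]

12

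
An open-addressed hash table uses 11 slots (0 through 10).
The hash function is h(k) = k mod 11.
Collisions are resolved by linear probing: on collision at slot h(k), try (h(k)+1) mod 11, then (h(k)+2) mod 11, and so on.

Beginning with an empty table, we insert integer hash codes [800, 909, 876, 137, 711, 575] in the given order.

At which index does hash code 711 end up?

10

Insert 800: h=8, slot 8 empty → index 8.
Insert 909: h=7, slot 7 empty → index 7.
Insert 876: h=7, slots 7,8 occupied → index 9.
Insert 137: h=5, slot 5 empty → index 5.
Insert 711: h=7, slots 7,8,9 occupied → index 10.
Insert 575: h=3, slot 3 empty → index 3.
Table: [_, _, _, 575, _, 137, _, 909, 800, 876, 711]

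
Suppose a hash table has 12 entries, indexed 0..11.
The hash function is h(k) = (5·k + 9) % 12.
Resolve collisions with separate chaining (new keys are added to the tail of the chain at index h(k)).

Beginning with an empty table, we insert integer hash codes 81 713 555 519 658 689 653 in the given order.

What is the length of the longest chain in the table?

3

81 → bucket 6
713 → bucket 10
555 → bucket 0
519 → bucket 0 (collision)
658 → bucket 11
689 → bucket 10 (collision)
653 → bucket 10 (collision)
Final buckets:
0: 555 -> 519
1: —
2: —
3: —
4: —
5: —
6: 81
7: —
8: —
9: —
10: 713 -> 689 -> 653
11: 658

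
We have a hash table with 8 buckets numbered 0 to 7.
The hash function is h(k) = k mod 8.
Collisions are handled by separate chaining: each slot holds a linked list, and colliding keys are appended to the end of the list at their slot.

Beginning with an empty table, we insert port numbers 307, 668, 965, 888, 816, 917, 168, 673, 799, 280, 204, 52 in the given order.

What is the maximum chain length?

307 → bucket 3
668 → bucket 4
965 → bucket 5
888 → bucket 0
816 → bucket 0 (collision)
917 → bucket 5 (collision)
168 → bucket 0 (collision)
673 → bucket 1
799 → bucket 7
280 → bucket 0 (collision)
204 → bucket 4 (collision)
52 → bucket 4 (collision)
Final buckets:
0: 888 -> 816 -> 168 -> 280
1: 673
2: -
3: 307
4: 668 -> 204 -> 52
5: 965 -> 917
6: -
7: 799

4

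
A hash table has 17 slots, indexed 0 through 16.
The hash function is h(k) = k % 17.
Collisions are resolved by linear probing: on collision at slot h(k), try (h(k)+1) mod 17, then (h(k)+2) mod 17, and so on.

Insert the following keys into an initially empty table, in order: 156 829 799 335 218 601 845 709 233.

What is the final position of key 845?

15

Insert 156: h=3, slot 3 empty -> index 3.
Insert 829: h=13, slot 13 empty -> index 13.
Insert 799: h=0, slot 0 empty -> index 0.
Insert 335: h=12, slot 12 empty -> index 12.
Insert 218: h=14, slot 14 empty -> index 14.
Insert 601: h=6, slot 6 empty -> index 6.
Insert 845: h=12, slots 12,13,14 occupied -> index 15.
Insert 709: h=12, slots 12,13,14,15 occupied -> index 16.
Insert 233: h=12, slots 12,13,14,15,16,0 occupied -> index 1.
Table: [799, 233, _, 156, _, _, 601, _, _, _, _, _, 335, 829, 218, 845, 709]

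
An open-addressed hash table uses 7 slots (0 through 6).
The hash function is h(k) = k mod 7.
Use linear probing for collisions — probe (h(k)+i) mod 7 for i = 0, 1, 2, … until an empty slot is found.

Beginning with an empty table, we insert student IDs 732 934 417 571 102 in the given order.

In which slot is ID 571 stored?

6

732 hashes to 4; slot 4 is free => place at 4.
934 hashes to 3; slot 3 is free => place at 3.
417 hashes to 4; 4 taken => place at 5.
571 hashes to 4; 4,5 taken => place at 6.
102 hashes to 4; 4,5,6 taken => place at 0.
Table: [102, ∅, ∅, 934, 732, 417, 571]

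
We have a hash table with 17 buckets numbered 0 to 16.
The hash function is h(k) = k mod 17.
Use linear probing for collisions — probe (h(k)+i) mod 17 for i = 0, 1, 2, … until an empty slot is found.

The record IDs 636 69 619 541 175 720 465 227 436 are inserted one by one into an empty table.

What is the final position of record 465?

636: h=7 -> slot 7
69: h=1 -> slot 1
619: h=7, probe 7,8 -> slot 8
541: h=14 -> slot 14
175: h=5 -> slot 5
720: h=6 -> slot 6
465: h=6, probe 6,7,8,9 -> slot 9
227: h=6, probe 6,7,8,9,10 -> slot 10
436: h=11 -> slot 11
Table: [-, 69, -, -, -, 175, 720, 636, 619, 465, 227, 436, -, -, 541, -, -]

9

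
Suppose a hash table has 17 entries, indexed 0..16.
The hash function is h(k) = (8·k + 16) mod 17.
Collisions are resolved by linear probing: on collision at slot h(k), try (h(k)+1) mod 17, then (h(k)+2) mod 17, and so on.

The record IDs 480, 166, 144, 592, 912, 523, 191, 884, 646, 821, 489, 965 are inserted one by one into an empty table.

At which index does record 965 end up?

480 hashes to 14; slot 14 is free -> place at 14.
166 hashes to 1; slot 1 is free -> place at 1.
144 hashes to 12; slot 12 is free -> place at 12.
592 hashes to 9; slot 9 is free -> place at 9.
912 hashes to 2; slot 2 is free -> place at 2.
523 hashes to 1; 1,2 taken -> place at 3.
191 hashes to 14; 14 taken -> place at 15.
884 hashes to 16; slot 16 is free -> place at 16.
646 hashes to 16; 16 taken -> place at 0.
821 hashes to 5; slot 5 is free -> place at 5.
489 hashes to 1; 1,2,3 taken -> place at 4.
965 hashes to 1; 1,2,3,4,5 taken -> place at 6.
Table: [646, 166, 912, 523, 489, 821, 965, _, _, 592, _, _, 144, _, 480, 191, 884]

6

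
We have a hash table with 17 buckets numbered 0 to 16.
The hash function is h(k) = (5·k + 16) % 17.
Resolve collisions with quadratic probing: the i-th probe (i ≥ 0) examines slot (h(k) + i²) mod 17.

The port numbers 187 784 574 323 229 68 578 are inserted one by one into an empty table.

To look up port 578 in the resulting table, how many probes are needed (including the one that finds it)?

4

Insert 187: h=16, slot 16 empty → index 16.
Insert 784: h=9, slot 9 empty → index 9.
Insert 574: h=13, slot 13 empty → index 13.
Insert 323: h=16, slot 16 occupied → index 0.
Insert 229: h=5, slot 5 empty → index 5.
Insert 68: h=16, slots 16,0 occupied → index 3.
Insert 578: h=16, slots 16,0,3 occupied → index 8.
Table: [323, _, _, 68, _, 229, _, _, 578, 784, _, _, _, 574, _, _, 187]
Lookup 578: h=16, probe 16,0,3,8 → found at 8.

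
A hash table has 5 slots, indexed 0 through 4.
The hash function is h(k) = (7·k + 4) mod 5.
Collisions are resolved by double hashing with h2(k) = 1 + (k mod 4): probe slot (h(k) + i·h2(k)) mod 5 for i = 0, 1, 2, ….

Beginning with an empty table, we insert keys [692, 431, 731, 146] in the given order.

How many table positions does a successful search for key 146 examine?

2

692 hashes to 3; slot 3 is free → place at 3.
431 hashes to 1; slot 1 is free → place at 1.
731 hashes to 1, h2=4; 1 taken → place at 0.
146 hashes to 1, h2=3; 1 taken → place at 4.
Table: [731, 431, —, 692, 146]
Lookup 146: h=1, h2=3, probe 1,4 → found at 4.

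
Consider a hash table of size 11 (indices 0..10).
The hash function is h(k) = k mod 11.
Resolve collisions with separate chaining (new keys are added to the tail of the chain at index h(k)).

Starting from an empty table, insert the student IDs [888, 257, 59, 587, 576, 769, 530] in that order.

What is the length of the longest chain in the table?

Insert 888: h=8, bucket 8 empty -> new chain.
Insert 257: h=4, bucket 4 empty -> new chain.
Insert 59: h=4, bucket 4 nonempty -> append to chain.
Insert 587: h=4, bucket 4 nonempty -> append to chain.
Insert 576: h=4, bucket 4 nonempty -> append to chain.
Insert 769: h=10, bucket 10 empty -> new chain.
Insert 530: h=2, bucket 2 empty -> new chain.
Final buckets:
0: .
1: .
2: 530
3: .
4: 257 -> 59 -> 587 -> 576
5: .
6: .
7: .
8: 888
9: .
10: 769

4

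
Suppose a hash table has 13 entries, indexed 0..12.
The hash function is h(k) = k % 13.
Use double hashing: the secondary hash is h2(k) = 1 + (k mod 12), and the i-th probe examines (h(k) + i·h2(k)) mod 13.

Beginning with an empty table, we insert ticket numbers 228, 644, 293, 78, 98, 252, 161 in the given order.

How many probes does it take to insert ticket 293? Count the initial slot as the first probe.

228 hashes to 7; slot 7 is free -> place at 7.
644 hashes to 7, h2=9; 7 taken -> place at 3.
293 hashes to 7, h2=6; 7 taken -> place at 0.
78 hashes to 0, h2=7; 0,7 taken -> place at 1.
98 hashes to 7, h2=3; 7 taken -> place at 10.
252 hashes to 5; slot 5 is free -> place at 5.
161 hashes to 5, h2=6; 5 taken -> place at 11.
Table: [293, 78, —, 644, —, 252, —, 228, —, —, 98, 161, —]

2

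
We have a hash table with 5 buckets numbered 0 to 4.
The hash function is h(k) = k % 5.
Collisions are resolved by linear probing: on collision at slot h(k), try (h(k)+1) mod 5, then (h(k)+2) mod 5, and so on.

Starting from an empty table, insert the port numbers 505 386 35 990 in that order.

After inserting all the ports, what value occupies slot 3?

990

505 hashes to 0; slot 0 is free -> place at 0.
386 hashes to 1; slot 1 is free -> place at 1.
35 hashes to 0; 0,1 taken -> place at 2.
990 hashes to 0; 0,1,2 taken -> place at 3.
Table: [505, 386, 35, 990, .]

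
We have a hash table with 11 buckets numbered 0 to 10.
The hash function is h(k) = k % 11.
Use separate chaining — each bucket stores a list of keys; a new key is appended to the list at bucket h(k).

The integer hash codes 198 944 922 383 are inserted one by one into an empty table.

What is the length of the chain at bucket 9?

3

Insert 198: h=0, bucket 0 empty → new chain.
Insert 944: h=9, bucket 9 empty → new chain.
Insert 922: h=9, bucket 9 nonempty → append to chain.
Insert 383: h=9, bucket 9 nonempty → append to chain.
Final buckets:
0: 198
1: -
2: -
3: -
4: -
5: -
6: -
7: -
8: -
9: 944 -> 922 -> 383
10: -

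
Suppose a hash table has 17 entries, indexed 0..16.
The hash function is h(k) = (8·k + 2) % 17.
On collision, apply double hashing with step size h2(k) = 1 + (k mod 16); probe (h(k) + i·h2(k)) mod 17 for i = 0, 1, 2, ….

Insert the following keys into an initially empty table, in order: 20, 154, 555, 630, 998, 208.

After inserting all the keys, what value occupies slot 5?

20 hashes to 9; slot 9 is free -> place at 9.
154 hashes to 10; slot 10 is free -> place at 10.
555 hashes to 5; slot 5 is free -> place at 5.
630 hashes to 10, h2=7; 10 taken -> place at 0.
998 hashes to 13; slot 13 is free -> place at 13.
208 hashes to 0, h2=1; 0 taken -> place at 1.
Table: [630, 208, -, -, -, 555, -, -, -, 20, 154, -, -, 998, -, -, -]

555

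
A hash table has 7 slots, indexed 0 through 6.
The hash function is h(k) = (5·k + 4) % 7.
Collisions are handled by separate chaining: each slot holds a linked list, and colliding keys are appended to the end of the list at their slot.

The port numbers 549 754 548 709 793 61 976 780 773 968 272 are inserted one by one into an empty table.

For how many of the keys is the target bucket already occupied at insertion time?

7

549 -> bucket 5
754 -> bucket 1
548 -> bucket 0
709 -> bucket 0 (collision)
793 -> bucket 0 (collision)
61 -> bucket 1 (collision)
976 -> bucket 5 (collision)
780 -> bucket 5 (collision)
773 -> bucket 5 (collision)
968 -> bucket 0 (collision)
272 -> bucket 6
Final buckets:
0: 548 -> 709 -> 793 -> 968
1: 754 -> 61
2: .
3: .
4: .
5: 549 -> 976 -> 780 -> 773
6: 272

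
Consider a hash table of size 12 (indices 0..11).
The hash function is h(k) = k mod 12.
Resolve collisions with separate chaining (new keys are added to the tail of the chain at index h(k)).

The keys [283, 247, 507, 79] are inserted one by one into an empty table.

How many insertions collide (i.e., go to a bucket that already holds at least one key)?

2

283 → bucket 7
247 → bucket 7 (collision)
507 → bucket 3
79 → bucket 7 (collision)
Final buckets:
0: -
1: -
2: -
3: 507
4: -
5: -
6: -
7: 283 -> 247 -> 79
8: -
9: -
10: -
11: -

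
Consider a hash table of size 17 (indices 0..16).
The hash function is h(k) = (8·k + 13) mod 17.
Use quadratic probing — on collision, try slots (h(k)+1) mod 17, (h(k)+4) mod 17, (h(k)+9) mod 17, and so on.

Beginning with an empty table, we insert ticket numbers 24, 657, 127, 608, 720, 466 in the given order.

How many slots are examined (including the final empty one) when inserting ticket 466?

2

Insert 24: h=1, slot 1 empty => index 1.
Insert 657: h=16, slot 16 empty => index 16.
Insert 127: h=9, slot 9 empty => index 9.
Insert 608: h=15, slot 15 empty => index 15.
Insert 720: h=10, slot 10 empty => index 10.
Insert 466: h=1, slot 1 occupied => index 2.
Table: [_, 24, 466, _, _, _, _, _, _, 127, 720, _, _, _, _, 608, 657]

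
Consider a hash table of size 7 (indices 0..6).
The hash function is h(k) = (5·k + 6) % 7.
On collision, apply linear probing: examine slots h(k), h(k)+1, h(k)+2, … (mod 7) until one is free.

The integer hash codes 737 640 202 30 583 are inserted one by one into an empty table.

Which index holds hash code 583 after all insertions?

4

Insert 737: h=2, slot 2 empty => index 2.
Insert 640: h=0, slot 0 empty => index 0.
Insert 202: h=1, slot 1 empty => index 1.
Insert 30: h=2, slot 2 occupied => index 3.
Insert 583: h=2, slots 2,3 occupied => index 4.
Table: [640, 202, 737, 30, 583, —, —]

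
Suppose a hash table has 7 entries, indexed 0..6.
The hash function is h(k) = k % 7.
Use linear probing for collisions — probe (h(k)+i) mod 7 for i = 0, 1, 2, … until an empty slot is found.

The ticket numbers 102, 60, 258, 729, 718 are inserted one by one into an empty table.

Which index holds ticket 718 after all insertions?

0

Insert 102: h=4, slot 4 empty => index 4.
Insert 60: h=4, slot 4 occupied => index 5.
Insert 258: h=6, slot 6 empty => index 6.
Insert 729: h=1, slot 1 empty => index 1.
Insert 718: h=4, slots 4,5,6 occupied => index 0.
Table: [718, 729, ., ., 102, 60, 258]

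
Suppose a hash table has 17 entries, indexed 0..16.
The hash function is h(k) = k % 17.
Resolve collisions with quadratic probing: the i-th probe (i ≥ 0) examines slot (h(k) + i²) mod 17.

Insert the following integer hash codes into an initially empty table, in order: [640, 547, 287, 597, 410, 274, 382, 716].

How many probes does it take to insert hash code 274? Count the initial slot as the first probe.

Insert 640: h=11, slot 11 empty -> index 11.
Insert 547: h=3, slot 3 empty -> index 3.
Insert 287: h=15, slot 15 empty -> index 15.
Insert 597: h=2, slot 2 empty -> index 2.
Insert 410: h=2, slots 2,3 occupied -> index 6.
Insert 274: h=2, slots 2,3,6,11 occupied -> index 1.
Insert 382: h=8, slot 8 empty -> index 8.
Insert 716: h=2, slots 2,3,6,11,1 occupied -> index 10.
Table: [_, 274, 597, 547, _, _, 410, _, 382, _, 716, 640, _, _, _, 287, _]

5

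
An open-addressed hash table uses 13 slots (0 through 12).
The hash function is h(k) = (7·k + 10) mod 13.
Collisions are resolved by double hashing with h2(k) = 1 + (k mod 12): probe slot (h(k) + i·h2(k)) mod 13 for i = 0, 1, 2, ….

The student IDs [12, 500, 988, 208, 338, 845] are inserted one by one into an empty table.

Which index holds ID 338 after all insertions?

12: h=3 → slot 3
500: h=0 → slot 0
988: h=10 → slot 10
208: h=10, h2=5, probe 10,2 → slot 2
338: h=10, h2=3, probe 10,0,3,6 → slot 6
845: h=10, h2=6, probe 10,3,9 → slot 9
Table: [500, —, 208, 12, —, —, 338, —, —, 845, 988, —, —]

6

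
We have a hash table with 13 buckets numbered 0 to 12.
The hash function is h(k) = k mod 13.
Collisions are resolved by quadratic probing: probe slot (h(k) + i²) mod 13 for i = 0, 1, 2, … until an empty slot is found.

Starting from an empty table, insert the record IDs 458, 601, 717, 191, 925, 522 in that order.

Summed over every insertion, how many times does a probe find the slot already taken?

6

458: h=3 => slot 3
601: h=3, probe 3,4 => slot 4
717: h=2 => slot 2
191: h=9 => slot 9
925: h=2, probe 2,3,6 => slot 6
522: h=2, probe 2,3,6,11 => slot 11
Table: [∅, ∅, 717, 458, 601, ∅, 925, ∅, ∅, 191, ∅, 522, ∅]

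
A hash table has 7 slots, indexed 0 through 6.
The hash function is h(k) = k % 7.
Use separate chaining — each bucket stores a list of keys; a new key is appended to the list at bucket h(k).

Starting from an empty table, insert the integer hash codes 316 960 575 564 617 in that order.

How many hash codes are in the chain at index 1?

4

Insert 316: h=1, bucket 1 empty -> new chain.
Insert 960: h=1, bucket 1 nonempty -> append to chain.
Insert 575: h=1, bucket 1 nonempty -> append to chain.
Insert 564: h=4, bucket 4 empty -> new chain.
Insert 617: h=1, bucket 1 nonempty -> append to chain.
Final buckets:
0: —
1: 316 -> 960 -> 575 -> 617
2: —
3: —
4: 564
5: —
6: —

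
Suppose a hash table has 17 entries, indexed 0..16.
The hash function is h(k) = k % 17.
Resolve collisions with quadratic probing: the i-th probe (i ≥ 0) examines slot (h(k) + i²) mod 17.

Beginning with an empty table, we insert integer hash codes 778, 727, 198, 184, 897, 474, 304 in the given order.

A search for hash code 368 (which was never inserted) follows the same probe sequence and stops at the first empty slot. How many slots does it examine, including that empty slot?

778: h=13 -> slot 13
727: h=13, probe 13,14 -> slot 14
198: h=11 -> slot 11
184: h=14, probe 14,15 -> slot 15
897: h=13, probe 13,14,0 -> slot 0
474: h=15, probe 15,16 -> slot 16
304: h=15, probe 15,16,2 -> slot 2
Table: [897, ∅, 304, ∅, ∅, ∅, ∅, ∅, ∅, ∅, ∅, 198, ∅, 778, 727, 184, 474]
Lookup 368: h=11, probe 11,12 → slot 12 empty, not found.

2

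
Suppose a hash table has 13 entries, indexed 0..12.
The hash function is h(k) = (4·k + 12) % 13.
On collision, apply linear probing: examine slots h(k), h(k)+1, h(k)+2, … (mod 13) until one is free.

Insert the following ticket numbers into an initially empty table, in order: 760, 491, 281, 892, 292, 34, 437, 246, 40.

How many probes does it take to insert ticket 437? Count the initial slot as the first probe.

4

760 hashes to 10; slot 10 is free → place at 10.
491 hashes to 0; slot 0 is free → place at 0.
281 hashes to 5; slot 5 is free → place at 5.
892 hashes to 5; 5 taken → place at 6.
292 hashes to 10; 10 taken → place at 11.
34 hashes to 5; 5,6 taken → place at 7.
437 hashes to 5; 5,6,7 taken → place at 8.
246 hashes to 8; 8 taken → place at 9.
40 hashes to 3; slot 3 is free → place at 3.
Table: [491, —, —, 40, —, 281, 892, 34, 437, 246, 760, 292, —]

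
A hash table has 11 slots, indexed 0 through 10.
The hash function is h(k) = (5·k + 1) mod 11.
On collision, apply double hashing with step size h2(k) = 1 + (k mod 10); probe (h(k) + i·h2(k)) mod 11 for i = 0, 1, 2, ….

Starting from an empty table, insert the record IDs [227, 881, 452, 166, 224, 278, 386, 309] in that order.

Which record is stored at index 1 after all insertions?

386

227 hashes to 3; slot 3 is free => place at 3.
881 hashes to 6; slot 6 is free => place at 6.
452 hashes to 6, h2=3; 6 taken => place at 9.
166 hashes to 6, h2=7; 6 taken => place at 2.
224 hashes to 10; slot 10 is free => place at 10.
278 hashes to 5; slot 5 is free => place at 5.
386 hashes to 6, h2=7; 6,2,9,5 taken => place at 1.
309 hashes to 6, h2=10; 6,5 taken => place at 4.
Table: [—, 386, 166, 227, 309, 278, 881, —, —, 452, 224]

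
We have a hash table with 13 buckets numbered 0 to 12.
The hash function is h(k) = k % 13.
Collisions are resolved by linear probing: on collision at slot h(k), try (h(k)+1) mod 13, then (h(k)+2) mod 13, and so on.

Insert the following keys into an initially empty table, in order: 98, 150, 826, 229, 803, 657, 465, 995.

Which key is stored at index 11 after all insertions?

98: h=7 => slot 7
150: h=7, probe 7,8 => slot 8
826: h=7, probe 7,8,9 => slot 9
229: h=8, probe 8,9,10 => slot 10
803: h=10, probe 10,11 => slot 11
657: h=7, probe 7,8,9,10,11,12 => slot 12
465: h=10, probe 10,11,12,0 => slot 0
995: h=7, probe 7,8,9,10,11,12,0,1 => slot 1
Table: [465, 995, —, —, —, —, —, 98, 150, 826, 229, 803, 657]

803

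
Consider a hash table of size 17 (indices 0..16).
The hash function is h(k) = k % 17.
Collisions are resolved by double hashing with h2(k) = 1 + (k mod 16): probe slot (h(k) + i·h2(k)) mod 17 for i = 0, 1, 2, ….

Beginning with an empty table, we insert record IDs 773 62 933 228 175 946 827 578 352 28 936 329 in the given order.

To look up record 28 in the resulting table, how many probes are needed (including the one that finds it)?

3

773 hashes to 8; slot 8 is free => place at 8.
62 hashes to 11; slot 11 is free => place at 11.
933 hashes to 15; slot 15 is free => place at 15.
228 hashes to 7; slot 7 is free => place at 7.
175 hashes to 5; slot 5 is free => place at 5.
946 hashes to 11, h2=3; 11 taken => place at 14.
827 hashes to 11, h2=12; 11 taken => place at 6.
578 hashes to 0; slot 0 is free => place at 0.
352 hashes to 12; slot 12 is free => place at 12.
28 hashes to 11, h2=13; 11,7 taken => place at 3.
936 hashes to 1; slot 1 is free => place at 1.
329 hashes to 6, h2=10; 6 taken => place at 16.
Table: [578, 936, —, 28, —, 175, 827, 228, 773, —, —, 62, 352, —, 946, 933, 329]
Lookup 28: h=11, h2=13, probe 11,7,3 → found at 3.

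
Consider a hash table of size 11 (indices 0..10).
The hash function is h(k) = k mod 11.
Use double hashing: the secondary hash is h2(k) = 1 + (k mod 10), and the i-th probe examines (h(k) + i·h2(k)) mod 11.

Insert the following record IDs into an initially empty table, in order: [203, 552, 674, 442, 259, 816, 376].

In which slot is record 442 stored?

Insert 203: h=5, slot 5 empty → index 5.
Insert 552: h=2, slot 2 empty → index 2.
Insert 674: h=3, slot 3 empty → index 3.
Insert 442: h=2, h2=3, slots 2,5 occupied → index 8.
Insert 259: h=6, slot 6 empty → index 6.
Insert 816: h=2, h2=7, slot 2 occupied → index 9.
Insert 376: h=2, h2=7, slots 2,9,5 occupied → index 1.
Table: [-, 376, 552, 674, -, 203, 259, -, 442, 816, -]

8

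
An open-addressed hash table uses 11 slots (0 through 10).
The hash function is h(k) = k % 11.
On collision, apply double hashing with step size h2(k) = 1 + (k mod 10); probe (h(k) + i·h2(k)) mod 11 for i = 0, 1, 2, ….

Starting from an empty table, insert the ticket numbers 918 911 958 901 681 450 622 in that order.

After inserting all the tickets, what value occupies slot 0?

918: h=5 => slot 5
911: h=9 => slot 9
958: h=1 => slot 1
901: h=10 => slot 10
681: h=10, h2=2, probe 10,1,3 => slot 3
450: h=10, h2=1, probe 10,0 => slot 0
622: h=6 => slot 6
Table: [450, 958, —, 681, —, 918, 622, —, —, 911, 901]

450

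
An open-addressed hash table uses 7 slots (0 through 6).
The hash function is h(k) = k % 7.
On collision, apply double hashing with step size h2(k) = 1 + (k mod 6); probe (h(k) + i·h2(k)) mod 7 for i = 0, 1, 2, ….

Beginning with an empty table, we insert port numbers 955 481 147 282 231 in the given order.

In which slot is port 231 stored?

4

Insert 955: h=3, slot 3 empty => index 3.
Insert 481: h=5, slot 5 empty => index 5.
Insert 147: h=0, slot 0 empty => index 0.
Insert 282: h=2, slot 2 empty => index 2.
Insert 231: h=0, h2=4, slot 0 occupied => index 4.
Table: [147, ., 282, 955, 231, 481, .]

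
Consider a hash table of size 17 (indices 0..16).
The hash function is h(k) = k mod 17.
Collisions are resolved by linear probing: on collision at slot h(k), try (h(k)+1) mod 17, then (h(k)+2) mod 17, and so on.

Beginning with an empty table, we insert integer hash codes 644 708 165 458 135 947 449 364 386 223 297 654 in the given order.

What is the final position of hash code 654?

10

644 hashes to 15; slot 15 is free → place at 15.
708 hashes to 11; slot 11 is free → place at 11.
165 hashes to 12; slot 12 is free → place at 12.
458 hashes to 16; slot 16 is free → place at 16.
135 hashes to 16; 16 taken → place at 0.
947 hashes to 12; 12 taken → place at 13.
449 hashes to 7; slot 7 is free → place at 7.
364 hashes to 7; 7 taken → place at 8.
386 hashes to 12; 12,13 taken → place at 14.
223 hashes to 2; slot 2 is free → place at 2.
297 hashes to 8; 8 taken → place at 9.
654 hashes to 8; 8,9 taken → place at 10.
Table: [135, _, 223, _, _, _, _, 449, 364, 297, 654, 708, 165, 947, 386, 644, 458]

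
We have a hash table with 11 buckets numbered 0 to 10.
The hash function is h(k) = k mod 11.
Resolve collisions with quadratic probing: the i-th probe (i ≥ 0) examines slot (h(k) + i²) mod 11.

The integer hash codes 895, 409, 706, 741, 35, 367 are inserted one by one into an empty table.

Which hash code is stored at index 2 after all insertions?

409

Insert 895: h=4, slot 4 empty => index 4.
Insert 409: h=2, slot 2 empty => index 2.
Insert 706: h=2, slot 2 occupied => index 3.
Insert 741: h=4, slot 4 occupied => index 5.
Insert 35: h=2, slots 2,3 occupied => index 6.
Insert 367: h=4, slots 4,5 occupied => index 8.
Table: [_, _, 409, 706, 895, 741, 35, _, 367, _, _]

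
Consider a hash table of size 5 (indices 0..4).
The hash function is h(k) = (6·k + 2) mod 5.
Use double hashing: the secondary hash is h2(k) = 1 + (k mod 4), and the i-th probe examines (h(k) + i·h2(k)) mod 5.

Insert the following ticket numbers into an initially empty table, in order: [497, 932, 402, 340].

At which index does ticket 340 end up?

Insert 497: h=4, slot 4 empty → index 4.
Insert 932: h=4, h2=1, slot 4 occupied → index 0.
Insert 402: h=4, h2=3, slot 4 occupied → index 2.
Insert 340: h=2, h2=1, slot 2 occupied → index 3.
Table: [932, ∅, 402, 340, 497]

3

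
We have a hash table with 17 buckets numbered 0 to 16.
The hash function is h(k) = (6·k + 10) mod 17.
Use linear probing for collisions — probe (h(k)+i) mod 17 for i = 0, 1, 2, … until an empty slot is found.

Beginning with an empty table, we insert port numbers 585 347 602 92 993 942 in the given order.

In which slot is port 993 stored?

585 hashes to 1; slot 1 is free => place at 1.
347 hashes to 1; 1 taken => place at 2.
602 hashes to 1; 1,2 taken => place at 3.
92 hashes to 1; 1,2,3 taken => place at 4.
993 hashes to 1; 1,2,3,4 taken => place at 5.
942 hashes to 1; 1,2,3,4,5 taken => place at 6.
Table: [., 585, 347, 602, 92, 993, 942, ., ., ., ., ., ., ., ., ., .]

5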